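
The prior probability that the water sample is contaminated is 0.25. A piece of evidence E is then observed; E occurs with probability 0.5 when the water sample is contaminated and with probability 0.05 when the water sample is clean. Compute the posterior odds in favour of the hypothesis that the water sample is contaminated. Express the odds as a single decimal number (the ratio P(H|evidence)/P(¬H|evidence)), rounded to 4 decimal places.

Prior odds = 0.25/(1−0.25) = 0.33333. In log-odds, ln(0.33333) = -1.0986.
Add log likelihood ratio: ln(10.000) = 2.3026.
Posterior log-odds = 1.2040, so posterior odds = exp(1.2040) = 3.3333.

Posterior odds ≈ 3.3333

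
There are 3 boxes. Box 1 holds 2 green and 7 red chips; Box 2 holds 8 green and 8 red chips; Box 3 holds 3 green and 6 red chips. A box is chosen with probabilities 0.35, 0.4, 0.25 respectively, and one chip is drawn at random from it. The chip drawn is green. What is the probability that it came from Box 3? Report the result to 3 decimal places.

P(green|Box 1) = 0.2222; P(green|Box 2) = 0.5; P(green|Box 3) = 0.3333.
Prior × likelihood for each source: 0.35·0.2222=0.07778, 0.4·0.5=0.2000, 0.25·0.3333=0.08333. Summing gives P(green) = 0.36111.
P(Box 3 | green) = 0.08333 / 0.36111 = 0.231.

Posterior probability ≈ 0.231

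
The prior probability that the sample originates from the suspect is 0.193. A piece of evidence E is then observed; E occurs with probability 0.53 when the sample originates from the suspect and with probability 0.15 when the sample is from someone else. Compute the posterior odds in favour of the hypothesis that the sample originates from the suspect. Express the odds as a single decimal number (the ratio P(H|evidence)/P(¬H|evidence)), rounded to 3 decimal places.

Prior odds = 0.193/(1−0.193) = 0.23916. In log-odds, ln(0.23916) = -1.4306.
Add log likelihood ratio: ln(3.5333) = 1.2622.
Posterior log-odds = -0.16839, so posterior odds = exp(-0.16839) = 0.84502.

Posterior odds ≈ 0.845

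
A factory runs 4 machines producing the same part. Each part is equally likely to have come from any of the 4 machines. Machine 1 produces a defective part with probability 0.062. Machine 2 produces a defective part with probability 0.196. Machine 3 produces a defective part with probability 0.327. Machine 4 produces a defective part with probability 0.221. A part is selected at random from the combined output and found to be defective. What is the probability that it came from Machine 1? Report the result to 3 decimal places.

P(defective|M1) = 0.062; P(defective|M2) = 0.196; P(defective|M3) = 0.327; P(defective|M4) = 0.221.
Prior × likelihood for each source: 0.25·0.062=0.01550, 0.25·0.196=0.04900, 0.25·0.327=0.08175, 0.25·0.221=0.05525. Summing gives P(defective) = 0.20150.
P(Machine 1 | defective) = 0.01550 / 0.20150 = 0.077.

Posterior probability ≈ 0.077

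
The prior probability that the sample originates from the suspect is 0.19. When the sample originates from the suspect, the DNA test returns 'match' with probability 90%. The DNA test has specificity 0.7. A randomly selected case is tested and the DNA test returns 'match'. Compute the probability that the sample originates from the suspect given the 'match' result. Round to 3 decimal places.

P(H | E) ≈ 0.413

Write H for 'the sample originates from the suspect'. Prior odds H:¬H = 0.19/0.81 = 0.23457. For the 'match' outcome, the likelihood ratio is 0.9/0.3 = 3.0000.
Posterior odds = 0.23457 × 3.0000 = 0.70370, so P(H|E) = 0.70370/(1+0.70370) = 0.413.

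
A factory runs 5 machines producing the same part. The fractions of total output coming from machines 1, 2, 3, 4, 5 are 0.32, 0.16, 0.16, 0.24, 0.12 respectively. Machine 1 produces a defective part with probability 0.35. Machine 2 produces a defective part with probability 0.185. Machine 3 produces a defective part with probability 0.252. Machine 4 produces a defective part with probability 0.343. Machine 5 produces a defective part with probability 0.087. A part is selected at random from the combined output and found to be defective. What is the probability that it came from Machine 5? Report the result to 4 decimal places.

Posterior probability ≈ 0.0380

P(defective|M1) = 0.35; P(defective|M2) = 0.185; P(defective|M3) = 0.252; P(defective|M4) = 0.343; P(defective|M5) = 0.087.
Prior × likelihood for each source: 0.32·0.35=0.1120, 0.16·0.185=0.02960, 0.16·0.252=0.04032, 0.24·0.343=0.08232, 0.12·0.087=0.01044. Summing gives P(defective) = 0.27468.
P(Machine 5 | defective) = 0.01044 / 0.27468 = 0.0380.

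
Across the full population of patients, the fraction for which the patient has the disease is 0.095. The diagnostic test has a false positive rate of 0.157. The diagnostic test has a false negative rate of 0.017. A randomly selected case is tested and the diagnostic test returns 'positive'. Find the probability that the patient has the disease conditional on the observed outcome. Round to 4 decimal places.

Let H be the event that the patient has the disease. P(H) = 0.095, so P(¬H) = 0.905. With E the 'positive' result, P(E|H) = 0.983 and P(E|¬H) = 0.157.
P(E) = 0.983·0.095 + 0.157·0.905 = 0.093385 + 0.14209 = 0.23547.
By Bayes' theorem, P(H|E) = 0.093385 / 0.23547 = 0.3966.

P(H | E) ≈ 0.3966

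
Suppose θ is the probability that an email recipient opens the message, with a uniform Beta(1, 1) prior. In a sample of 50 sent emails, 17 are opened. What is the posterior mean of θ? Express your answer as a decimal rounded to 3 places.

Posterior mean ≈ 0.346

The binomial likelihood is conjugate to the Beta prior: with 17 successes and 33 failures, the posterior is Beta(1+17, 1+33) = Beta(18, 34).
Posterior mean = α/(α+β) = 18/52 = 0.346.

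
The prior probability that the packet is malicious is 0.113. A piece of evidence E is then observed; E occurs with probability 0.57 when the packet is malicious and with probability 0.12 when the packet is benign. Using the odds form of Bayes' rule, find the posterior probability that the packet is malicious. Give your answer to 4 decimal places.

Prior odds = 0.113/(1−0.113) = 0.12740.
Likelihood ratio for E = 0.57/0.12 = 4.7500.
Posterior odds = prior odds × LR = 0.60513.
Posterior probability = odds/(1+odds) = 0.60513/1.6051 = 0.3770.

Posterior probability ≈ 0.3770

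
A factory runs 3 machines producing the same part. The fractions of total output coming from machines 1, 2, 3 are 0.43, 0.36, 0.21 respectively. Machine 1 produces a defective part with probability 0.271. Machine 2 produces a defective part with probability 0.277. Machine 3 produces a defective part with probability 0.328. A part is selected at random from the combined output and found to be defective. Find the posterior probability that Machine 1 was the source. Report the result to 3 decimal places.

P(defective|M1) = 0.271; P(defective|M2) = 0.277; P(defective|M3) = 0.328.
Prior × likelihood for each source: 0.43·0.271=0.1165, 0.36·0.277=0.09972, 0.21·0.328=0.06888. Summing gives P(defective) = 0.28513.
P(Machine 1 | defective) = 0.1165 / 0.28513 = 0.409.

Posterior probability ≈ 0.409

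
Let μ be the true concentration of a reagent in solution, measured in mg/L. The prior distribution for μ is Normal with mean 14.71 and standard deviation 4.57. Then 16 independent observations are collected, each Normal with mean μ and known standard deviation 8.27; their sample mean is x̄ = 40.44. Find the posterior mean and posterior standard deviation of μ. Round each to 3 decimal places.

Prior precision 1/τ₀² = 1/4.57² = 0.0478815; data precision n/σ² = 16/8.27² = 0.233942.
Posterior precision = 0.0478815 + 0.233942 = 0.281824, giving posterior SD = 1/√0.281824 = 1.884.
Posterior mean = (0.0478815·14.71 + 0.233942·40.44) / 0.281824 = 36.069.

Posterior mean ≈ 36.069; posterior SD ≈ 1.884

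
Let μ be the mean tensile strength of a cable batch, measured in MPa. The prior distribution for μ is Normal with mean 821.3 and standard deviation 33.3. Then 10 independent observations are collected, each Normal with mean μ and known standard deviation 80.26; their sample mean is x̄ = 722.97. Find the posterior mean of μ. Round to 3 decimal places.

Prior precision 1/τ₀² = 1/33.3² = 0.00090180; data precision n/σ² = 10/80.26² = 0.00155239.
Posterior precision = 0.00090180 + 0.00155239 = 0.00245420.
Posterior mean = (0.00090180·821.3 + 0.00155239·722.97) / 0.00245420 = 759.102.

Posterior mean ≈ 759.102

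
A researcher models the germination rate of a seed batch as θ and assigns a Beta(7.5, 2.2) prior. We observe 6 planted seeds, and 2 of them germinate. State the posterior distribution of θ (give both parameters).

The binomial likelihood is conjugate to the Beta prior: with 2 successes and 4 failures, the posterior is Beta(7.5+2, 2.2+4) = Beta(9.5, 6.2).

Posterior: Beta(9.5, 6.2)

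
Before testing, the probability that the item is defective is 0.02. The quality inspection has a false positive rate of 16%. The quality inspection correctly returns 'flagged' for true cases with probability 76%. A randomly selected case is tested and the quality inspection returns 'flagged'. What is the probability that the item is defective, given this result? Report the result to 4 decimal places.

Let H be the event that the item is defective. P(H) = 0.02, so P(¬H) = 0.98. With E the 'flagged' result, P(E|H) = 0.76 and P(E|¬H) = 0.16.
P(E) = 0.76·0.02 + 0.16·0.98 = 0.015200 + 0.15680 = 0.17200.
By Bayes' theorem, P(H|E) = 0.015200 / 0.17200 = 0.0884.

P(H | E) ≈ 0.0884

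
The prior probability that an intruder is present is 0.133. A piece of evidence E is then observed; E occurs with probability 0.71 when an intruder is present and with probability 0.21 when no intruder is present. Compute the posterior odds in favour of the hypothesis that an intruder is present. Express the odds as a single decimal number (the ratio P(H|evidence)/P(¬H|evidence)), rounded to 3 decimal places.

Prior odds = 0.133/(1−0.133) = 0.15340. In log-odds, ln(0.15340) = -1.8747.
Add log likelihood ratio: ln(3.3810) = 1.2182.
Posterior log-odds = -0.65653, so posterior odds = exp(-0.65653) = 0.51865.

Posterior odds ≈ 0.519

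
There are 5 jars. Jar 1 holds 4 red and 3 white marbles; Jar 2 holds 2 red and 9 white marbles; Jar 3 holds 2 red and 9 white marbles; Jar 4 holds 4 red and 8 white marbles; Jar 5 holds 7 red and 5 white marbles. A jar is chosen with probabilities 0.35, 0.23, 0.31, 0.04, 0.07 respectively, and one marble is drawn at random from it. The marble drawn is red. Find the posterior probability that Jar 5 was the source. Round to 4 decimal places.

Posterior probability ≈ 0.1159

Tabulate prior·likelihood by source: [1] prior 0.35, lik 0.5714, product 0.2000; [2] prior 0.23, lik 0.1818, product 0.04182; [3] prior 0.31, lik 0.1818, product 0.05636; [4] prior 0.04, lik 0.3333, product 0.01333; [5] prior 0.07, lik 0.5833, product 0.04083.
Normalizing constant = 0.35235; the posterior for Jar 5 is its product over the sum, 0.04083/0.35235 = 0.1159.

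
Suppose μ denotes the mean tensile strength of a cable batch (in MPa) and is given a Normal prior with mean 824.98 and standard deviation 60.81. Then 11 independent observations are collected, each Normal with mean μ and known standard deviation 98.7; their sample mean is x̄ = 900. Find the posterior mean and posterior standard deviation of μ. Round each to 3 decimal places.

Posterior mean ≈ 885.505; posterior SD ≈ 26.730

With known σ, the Normal prior is conjugate. Weight on the data is w = (n/σ²)/(n/σ² + 1/τ₀²) = 0.00112917/(0.00112917+0.00027043) = 0.80678.
Posterior mean = w·x̄ + (1−w)·μ₀ = 0.80678·900 + 0.19322·824.98 = 885.505. Posterior variance = 1/(0.00112917+0.00027043) = 714.493, so SD = 26.730.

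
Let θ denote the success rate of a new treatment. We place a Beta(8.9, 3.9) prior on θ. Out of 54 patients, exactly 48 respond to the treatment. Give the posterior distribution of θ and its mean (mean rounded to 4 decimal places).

The binomial likelihood is conjugate to the Beta prior: with 48 successes and 6 failures, the posterior is Beta(8.9+48, 3.9+6) = Beta(56.9, 9.9).
Posterior mean = α/(α+β) = 56.9/66.8 = 0.8518.

Posterior: Beta(56.9, 9.9); mean ≈ 0.8518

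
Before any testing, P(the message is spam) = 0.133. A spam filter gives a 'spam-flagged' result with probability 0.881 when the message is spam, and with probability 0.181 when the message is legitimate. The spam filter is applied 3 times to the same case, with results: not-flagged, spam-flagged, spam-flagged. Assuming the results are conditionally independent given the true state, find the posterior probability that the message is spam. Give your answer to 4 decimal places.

Posterior P(H) ≈ 0.3456

Let H be the event that the message is spam; start with P(H) = 0.133. P('spam-flagged'|H) = 0.881, P('spam-flagged'|¬H) = 0.181.
Update on result 1 ('not-flagged'): P(H) ← 0.119·0.1330 / (0.119·0.1330 + 0.819·0.8670) = 0.015827/0.72590 = 0.0218.
Update on result 2 ('spam-flagged'): P(H) ← 0.881·0.0218 / (0.881·0.0218 + 0.181·0.9782) = 0.019209/0.19626 = 0.0979.
Update on result 3 ('spam-flagged'): P(H) ← 0.881·0.0979 / (0.881·0.0979 + 0.181·0.9021) = 0.086226/0.24951 = 0.3456.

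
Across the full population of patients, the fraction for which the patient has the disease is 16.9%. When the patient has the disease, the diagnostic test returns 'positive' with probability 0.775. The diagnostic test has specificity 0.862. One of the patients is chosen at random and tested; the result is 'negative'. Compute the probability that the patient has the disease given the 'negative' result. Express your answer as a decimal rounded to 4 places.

P(H | E) ≈ 0.0504

Write H for 'the patient has the disease'. Prior odds H:¬H = 0.169/0.831 = 0.20337. For the 'negative' outcome, the likelihood ratio is 0.225/0.862 = 0.26102.
Posterior odds = 0.20337 × 0.26102 = 0.053084, so P(H|E) = 0.053084/(1+0.053084) = 0.0504.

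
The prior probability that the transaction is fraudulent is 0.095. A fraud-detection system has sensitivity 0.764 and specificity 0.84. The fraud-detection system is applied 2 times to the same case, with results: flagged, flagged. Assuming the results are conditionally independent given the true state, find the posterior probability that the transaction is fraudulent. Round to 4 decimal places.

Let H be the event that the transaction is fraudulent; start with P(H) = 0.095. P('flagged'|H) = 0.764, P('flagged'|¬H) = 0.16.
Update on result 1 ('flagged'): P(H) ← 0.764·0.0950 / (0.764·0.0950 + 0.16·0.9050) = 0.072580/0.21738 = 0.3339.
Update on result 2 ('flagged'): P(H) ← 0.764·0.3339 / (0.764·0.3339 + 0.16·0.6661) = 0.25509/0.36167 = 0.7053.

Posterior P(H) ≈ 0.7053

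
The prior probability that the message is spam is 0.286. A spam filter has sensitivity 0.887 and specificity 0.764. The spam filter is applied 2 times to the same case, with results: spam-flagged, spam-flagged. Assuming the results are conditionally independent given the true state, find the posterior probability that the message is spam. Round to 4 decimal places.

Posterior P(H) ≈ 0.8498

With H the event that the message is spam, the joint likelihood of the observed sequence is P(data|H) = 0.887·0.887 = 0.78677 and P(data|¬H) = 0.236·0.236 = 0.055696.
Bayes: P(H|data) = 0.286·0.78677 / (0.286·0.78677 + 0.714·0.055696) = 0.22502/0.26478 = 0.8498.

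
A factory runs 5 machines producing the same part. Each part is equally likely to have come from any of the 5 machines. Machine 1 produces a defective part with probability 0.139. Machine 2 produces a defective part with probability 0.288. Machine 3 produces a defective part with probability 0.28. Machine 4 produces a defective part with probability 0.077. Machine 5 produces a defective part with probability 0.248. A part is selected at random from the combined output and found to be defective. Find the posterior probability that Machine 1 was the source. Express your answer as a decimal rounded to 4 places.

Posterior probability ≈ 0.1347

P(defective|M1) = 0.139; P(defective|M2) = 0.288; P(defective|M3) = 0.28; P(defective|M4) = 0.077; P(defective|M5) = 0.248.
Prior × likelihood for each source: 0.2·0.139=0.02780, 0.2·0.288=0.05760, 0.2·0.28=0.05600, 0.2·0.077=0.01540, 0.2·0.248=0.04960. Summing gives P(defective) = 0.20640.
P(Machine 1 | defective) = 0.02780 / 0.20640 = 0.1347.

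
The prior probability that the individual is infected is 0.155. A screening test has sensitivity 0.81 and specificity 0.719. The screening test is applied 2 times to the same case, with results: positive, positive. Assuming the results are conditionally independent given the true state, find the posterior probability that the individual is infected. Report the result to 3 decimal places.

With H the event that the individual is infected, the joint likelihood of the observed sequence is P(data|H) = 0.81·0.81 = 0.65610 and P(data|¬H) = 0.281·0.281 = 0.078961.
Bayes: P(H|data) = 0.155·0.65610 / (0.155·0.65610 + 0.845·0.078961) = 0.10170/0.16842 = 0.6038.

Posterior P(H) ≈ 0.604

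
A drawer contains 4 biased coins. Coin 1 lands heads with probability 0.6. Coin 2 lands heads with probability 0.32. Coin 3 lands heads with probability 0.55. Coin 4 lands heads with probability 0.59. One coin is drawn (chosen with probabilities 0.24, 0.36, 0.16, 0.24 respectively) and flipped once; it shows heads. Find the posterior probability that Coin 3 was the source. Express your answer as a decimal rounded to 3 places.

P(heads|C1) = 0.6; P(heads|C2) = 0.32; P(heads|C3) = 0.55; P(heads|C4) = 0.59.
Prior × likelihood for each source: 0.24·0.6=0.1440, 0.36·0.32=0.1152, 0.16·0.55=0.08800, 0.24·0.59=0.1416. Summing gives P(heads) = 0.48880.
P(Coin 3 | heads) = 0.08800 / 0.48880 = 0.180.

Posterior probability ≈ 0.180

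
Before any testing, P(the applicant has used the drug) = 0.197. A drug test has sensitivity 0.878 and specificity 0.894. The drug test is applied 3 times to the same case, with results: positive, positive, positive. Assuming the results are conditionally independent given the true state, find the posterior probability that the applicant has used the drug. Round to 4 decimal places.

Let H be the event that the applicant has used the drug; start with P(H) = 0.197. P('positive'|H) = 0.878, P('positive'|¬H) = 0.106.
Update on result 1 ('positive'): P(H) ← 0.878·0.1970 / (0.878·0.1970 + 0.106·0.8030) = 0.17297/0.25808 = 0.6702.
Update on result 2 ('positive'): P(H) ← 0.878·0.6702 / (0.878·0.6702 + 0.106·0.3298) = 0.58843/0.62339 = 0.9439.
Update on result 3 ('positive'): P(H) ← 0.878·0.9439 / (0.878·0.9439 + 0.106·0.0561) = 0.82876/0.83471 = 0.9929.

Posterior P(H) ≈ 0.9929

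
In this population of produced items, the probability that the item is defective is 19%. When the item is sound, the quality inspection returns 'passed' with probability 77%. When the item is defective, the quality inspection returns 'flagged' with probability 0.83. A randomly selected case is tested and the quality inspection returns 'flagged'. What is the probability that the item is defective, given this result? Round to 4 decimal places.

Write H for 'the item is defective'. Prior odds H:¬H = 0.19/0.81 = 0.23457. For the 'flagged' outcome, the likelihood ratio is 0.83/0.23 = 3.6087.
Posterior odds = 0.23457 × 3.6087 = 0.84648, so P(H|E) = 0.84648/(1+0.84648) = 0.4584.

P(H | E) ≈ 0.4584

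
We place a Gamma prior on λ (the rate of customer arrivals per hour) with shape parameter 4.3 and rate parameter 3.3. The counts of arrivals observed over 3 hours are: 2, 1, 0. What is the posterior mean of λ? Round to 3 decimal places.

Total count ∑xᵢ = 3 over n = 3 hours.
Gamma is conjugate to the Poisson likelihood: posterior is Gamma(shape = 4.3+3 = 7.3, rate = 3.3+3 = 6.3).
Posterior mean = shape/rate = 7.3/6.3 = 1.159.

Posterior mean ≈ 1.159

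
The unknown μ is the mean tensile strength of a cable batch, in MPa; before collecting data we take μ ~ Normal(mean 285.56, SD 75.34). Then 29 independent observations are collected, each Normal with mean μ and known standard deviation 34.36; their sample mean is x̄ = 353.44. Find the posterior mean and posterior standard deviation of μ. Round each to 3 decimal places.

Prior precision 1/τ₀² = 1/75.34² = 0.00017618; data precision n/σ² = 29/34.36² = 0.0245636.
Posterior precision = 0.00017618 + 0.0245636 = 0.0247398, giving posterior SD = 1/√0.0247398 = 6.358.
Posterior mean = (0.00017618·285.56 + 0.0245636·353.44) / 0.0247398 = 352.957.

Posterior mean ≈ 352.957; posterior SD ≈ 6.358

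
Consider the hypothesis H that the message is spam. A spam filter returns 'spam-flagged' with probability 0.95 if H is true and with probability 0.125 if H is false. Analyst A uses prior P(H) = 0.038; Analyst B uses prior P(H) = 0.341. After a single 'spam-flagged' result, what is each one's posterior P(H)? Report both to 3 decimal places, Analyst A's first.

Analyst A: 0.231; Analyst B: 0.797

P('+'|H) = 0.95, P('+'|¬H) = 0.125.
Analyst A: numerator 0.95·0.038 = 0.036100; evidence = 0.036100+0.125·0.962 = 0.15635; posterior = 0.231.
Analyst B: numerator 0.95·0.341 = 0.32395; evidence = 0.32395+0.125·0.659 = 0.40633; posterior = 0.797.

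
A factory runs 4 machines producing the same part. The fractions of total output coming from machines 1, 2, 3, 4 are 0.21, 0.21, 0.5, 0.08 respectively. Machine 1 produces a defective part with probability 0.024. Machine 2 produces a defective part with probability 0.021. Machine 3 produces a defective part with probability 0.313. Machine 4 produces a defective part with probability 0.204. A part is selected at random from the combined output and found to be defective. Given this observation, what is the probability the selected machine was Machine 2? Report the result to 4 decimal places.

Posterior probability ≈ 0.0242

Tabulate prior·likelihood by source: [1] prior 0.21, lik 0.024, product 0.005040; [2] prior 0.21, lik 0.021, product 0.004410; [3] prior 0.5, lik 0.313, product 0.1565; [4] prior 0.08, lik 0.204, product 0.01632.
Normalizing constant = 0.18227; the posterior for Machine 2 is its product over the sum, 0.004410/0.18227 = 0.0242.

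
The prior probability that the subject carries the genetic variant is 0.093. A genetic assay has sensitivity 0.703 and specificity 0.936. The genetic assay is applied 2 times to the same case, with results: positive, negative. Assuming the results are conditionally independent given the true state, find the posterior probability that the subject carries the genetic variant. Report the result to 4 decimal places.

Let H be the event that the subject carries the genetic variant; start with P(H) = 0.093. P('positive'|H) = 0.703, P('positive'|¬H) = 0.064.
Update on result 1 ('positive'): P(H) ← 0.703·0.0930 / (0.703·0.0930 + 0.064·0.9070) = 0.065379/0.12343 = 0.5297.
Update on result 2 ('negative'): P(H) ← 0.297·0.5297 / (0.297·0.5297 + 0.936·0.4703) = 0.15732/0.59752 = 0.2633.

Posterior P(H) ≈ 0.2633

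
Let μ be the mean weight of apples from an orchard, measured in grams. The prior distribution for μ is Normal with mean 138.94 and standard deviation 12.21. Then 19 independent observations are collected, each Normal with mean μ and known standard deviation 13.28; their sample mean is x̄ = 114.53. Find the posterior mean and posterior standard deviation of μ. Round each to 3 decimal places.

Prior precision 1/τ₀² = 1/12.21² = 0.00670762; data precision n/σ² = 19/13.28² = 0.107735.
Posterior precision = 0.00670762 + 0.107735 = 0.114443, giving posterior SD = 1/√0.114443 = 2.956.
Posterior mean = (0.00670762·138.94 + 0.107735·114.53) / 0.114443 = 115.961.

Posterior mean ≈ 115.961; posterior SD ≈ 2.956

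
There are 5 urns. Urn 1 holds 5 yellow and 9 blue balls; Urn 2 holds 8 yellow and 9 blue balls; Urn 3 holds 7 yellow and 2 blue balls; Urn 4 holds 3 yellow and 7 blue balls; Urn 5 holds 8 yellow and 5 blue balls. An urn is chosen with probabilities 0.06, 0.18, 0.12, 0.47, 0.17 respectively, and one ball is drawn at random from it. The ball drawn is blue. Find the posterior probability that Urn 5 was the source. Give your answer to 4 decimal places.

Posterior probability ≈ 0.1178

Tabulate prior·likelihood by source: [1] prior 0.06, lik 0.6429, product 0.03857; [2] prior 0.18, lik 0.5294, product 0.09529; [3] prior 0.12, lik 0.2222, product 0.02667; [4] prior 0.47, lik 0.7, product 0.3290; [5] prior 0.17, lik 0.3846, product 0.06538.
Normalizing constant = 0.55492; the posterior for Urn 5 is its product over the sum, 0.06538/0.55492 = 0.1178.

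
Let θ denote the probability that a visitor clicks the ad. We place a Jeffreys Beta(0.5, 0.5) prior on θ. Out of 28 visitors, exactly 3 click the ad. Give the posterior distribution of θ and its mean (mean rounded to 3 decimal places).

The binomial likelihood is conjugate to the Beta prior: with 3 successes and 25 failures, the posterior is Beta(0.5+3, 0.5+25) = Beta(3.5, 25.5).
Posterior mean = α/(α+β) = 3.5/29 = 0.121.

Posterior: Beta(3.5, 25.5); mean ≈ 0.121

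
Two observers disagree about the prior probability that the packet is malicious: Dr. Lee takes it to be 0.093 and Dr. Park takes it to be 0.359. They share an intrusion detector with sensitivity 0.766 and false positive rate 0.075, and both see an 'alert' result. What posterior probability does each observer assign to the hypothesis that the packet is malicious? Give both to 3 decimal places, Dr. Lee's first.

Dr. Lee: 0.512; Dr. Park: 0.851

P('+'|H) = 0.766, P('+'|¬H) = 0.075.
Dr. Lee: numerator 0.766·0.093 = 0.071238; evidence = 0.071238+0.075·0.907 = 0.13926; posterior = 0.512.
Dr. Park: numerator 0.766·0.359 = 0.27499; evidence = 0.27499+0.075·0.641 = 0.32307; posterior = 0.851.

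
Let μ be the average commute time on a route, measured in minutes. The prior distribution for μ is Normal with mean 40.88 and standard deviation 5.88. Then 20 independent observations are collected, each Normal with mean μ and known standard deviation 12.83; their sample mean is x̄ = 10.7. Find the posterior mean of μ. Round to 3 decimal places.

Posterior mean ≈ 16.503

With known σ, the Normal prior is conjugate. Weight on the data is w = (n/σ²)/(n/σ² + 1/τ₀²) = 0.121500/(0.121500+0.0289231) = 0.80772.
Posterior mean = w·x̄ + (1−w)·μ₀ = 0.80772·10.7 + 0.19228·40.88 = 16.503.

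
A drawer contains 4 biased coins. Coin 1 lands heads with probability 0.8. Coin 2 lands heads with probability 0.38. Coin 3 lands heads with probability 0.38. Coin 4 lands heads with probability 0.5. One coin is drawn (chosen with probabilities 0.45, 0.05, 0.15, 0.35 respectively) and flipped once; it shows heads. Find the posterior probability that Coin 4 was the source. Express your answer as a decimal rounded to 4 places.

P(heads|C1) = 0.8; P(heads|C2) = 0.38; P(heads|C3) = 0.38; P(heads|C4) = 0.5.
Prior × likelihood for each source: 0.45·0.8=0.3600, 0.05·0.38=0.01900, 0.15·0.38=0.05700, 0.35·0.5=0.1750. Summing gives P(heads) = 0.61100.
P(Coin 4 | heads) = 0.1750 / 0.61100 = 0.2864.

Posterior probability ≈ 0.2864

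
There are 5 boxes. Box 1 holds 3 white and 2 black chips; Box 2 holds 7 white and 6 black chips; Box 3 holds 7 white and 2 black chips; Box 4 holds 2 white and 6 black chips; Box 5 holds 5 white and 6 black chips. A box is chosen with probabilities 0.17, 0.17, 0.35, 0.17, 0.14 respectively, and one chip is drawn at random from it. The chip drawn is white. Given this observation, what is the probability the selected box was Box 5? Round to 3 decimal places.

P(white|Box 1) = 0.6; P(white|Box 2) = 0.5385; P(white|Box 3) = 0.7778; P(white|Box 4) = 0.25; P(white|Box 5) = 0.4545.
Prior × likelihood for each source: 0.17·0.6=0.1020, 0.17·0.5385=0.09154, 0.35·0.7778=0.2722, 0.17·0.25=0.04250, 0.14·0.4545=0.06364. Summing gives P(white) = 0.57190.
P(Box 5 | white) = 0.06364 / 0.57190 = 0.111.

Posterior probability ≈ 0.111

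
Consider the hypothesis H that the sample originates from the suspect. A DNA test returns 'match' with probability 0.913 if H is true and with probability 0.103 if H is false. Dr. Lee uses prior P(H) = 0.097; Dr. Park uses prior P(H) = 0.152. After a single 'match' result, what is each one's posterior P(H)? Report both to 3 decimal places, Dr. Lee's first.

The likelihood ratio for a 'match' result is 0.913/0.103 = 8.8641.
Dr. Lee: prior odds 0.097/0.903 = 0.10742; posterior odds 0.95218; posterior probability 0.488.
Dr. Park: prior odds 0.152/0.848 = 0.17925; posterior odds 1.5888; posterior probability 0.614.

Dr. Lee: 0.488; Dr. Park: 0.614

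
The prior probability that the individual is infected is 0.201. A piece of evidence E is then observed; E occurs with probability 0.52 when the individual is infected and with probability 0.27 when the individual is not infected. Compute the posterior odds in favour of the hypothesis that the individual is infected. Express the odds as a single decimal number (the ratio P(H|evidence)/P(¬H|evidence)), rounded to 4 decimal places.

Posterior odds ≈ 0.4845

Prior odds = 0.201/(1−0.201) = 0.25156. In log-odds, ln(0.25156) = -1.3801.
Add log likelihood ratio: ln(1.9259) = 0.65541.
Posterior log-odds = -0.72465, so posterior odds = exp(-0.72465) = 0.48449.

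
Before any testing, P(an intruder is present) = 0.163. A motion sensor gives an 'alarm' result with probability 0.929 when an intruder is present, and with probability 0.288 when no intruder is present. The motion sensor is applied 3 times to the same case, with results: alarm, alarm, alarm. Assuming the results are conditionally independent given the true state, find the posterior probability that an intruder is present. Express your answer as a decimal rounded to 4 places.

Posterior P(H) ≈ 0.8673

With H the event that an intruder is present, the joint likelihood of the observed sequence is P(data|H) = 0.929·0.929·0.929 = 0.80177 and P(data|¬H) = 0.288·0.288·0.288 = 0.023888.
Bayes: P(H|data) = 0.163·0.80177 / (0.163·0.80177 + 0.837·0.023888) = 0.13069/0.15068 = 0.8673.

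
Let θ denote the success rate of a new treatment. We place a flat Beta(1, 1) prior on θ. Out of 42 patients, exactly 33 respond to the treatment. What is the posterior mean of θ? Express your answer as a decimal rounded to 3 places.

Posterior mean ≈ 0.773

Observing 33 successes and 9 failures updates Beta(1, 1) by adding the success and failure counts to the two shape parameters: α = 1+33 = 34, β = 1+9 = 10.
Posterior mean = α/(α+β) = 34/44 = 0.773.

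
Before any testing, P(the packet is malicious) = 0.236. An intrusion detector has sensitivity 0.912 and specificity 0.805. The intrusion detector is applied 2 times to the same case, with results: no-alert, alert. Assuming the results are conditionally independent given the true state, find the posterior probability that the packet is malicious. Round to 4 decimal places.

With H the event that the packet is malicious, the joint likelihood of the observed sequence is P(data|H) = 0.088·0.912 = 0.080256 and P(data|¬H) = 0.805·0.195 = 0.15698.
Bayes: P(H|data) = 0.236·0.080256 / (0.236·0.080256 + 0.764·0.15698) = 0.018940/0.13887 = 0.1364.

Posterior P(H) ≈ 0.1364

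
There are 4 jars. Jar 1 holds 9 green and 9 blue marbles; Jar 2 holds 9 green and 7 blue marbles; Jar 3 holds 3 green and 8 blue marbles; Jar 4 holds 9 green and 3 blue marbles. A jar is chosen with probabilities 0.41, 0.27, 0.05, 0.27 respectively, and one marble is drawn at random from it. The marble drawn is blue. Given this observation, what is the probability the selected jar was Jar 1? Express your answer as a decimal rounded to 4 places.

Tabulate prior·likelihood by source: [1] prior 0.41, lik 0.5, product 0.2050; [2] prior 0.27, lik 0.4375, product 0.1181; [3] prior 0.05, lik 0.7273, product 0.03636; [4] prior 0.27, lik 0.25, product 0.06750.
Normalizing constant = 0.42699; the posterior for Jar 1 is its product over the sum, 0.2050/0.42699 = 0.4801.

Posterior probability ≈ 0.4801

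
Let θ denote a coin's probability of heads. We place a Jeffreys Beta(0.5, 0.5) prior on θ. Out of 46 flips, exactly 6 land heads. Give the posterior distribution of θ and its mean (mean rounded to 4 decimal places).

Posterior: Beta(6.5, 40.5); mean ≈ 0.1383

The binomial likelihood is conjugate to the Beta prior: with 6 successes and 40 failures, the posterior is Beta(0.5+6, 0.5+40) = Beta(6.5, 40.5).
Posterior mean = α/(α+β) = 6.5/47 = 0.1383.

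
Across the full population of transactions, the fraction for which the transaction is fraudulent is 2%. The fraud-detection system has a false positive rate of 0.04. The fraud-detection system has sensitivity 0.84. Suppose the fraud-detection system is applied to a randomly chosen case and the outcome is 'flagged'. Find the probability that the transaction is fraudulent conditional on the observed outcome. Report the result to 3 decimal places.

P(H | E) ≈ 0.300

Let H be the event that the transaction is fraudulent. P(H) = 0.02, so P(¬H) = 0.98. With E the 'flagged' result, P(E|H) = 0.84 and P(E|¬H) = 0.04.
P(E) = 0.84·0.02 + 0.04·0.98 = 0.016800 + 0.039200 = 0.056000.
By Bayes' theorem, P(H|E) = 0.016800 / 0.056000 = 0.300.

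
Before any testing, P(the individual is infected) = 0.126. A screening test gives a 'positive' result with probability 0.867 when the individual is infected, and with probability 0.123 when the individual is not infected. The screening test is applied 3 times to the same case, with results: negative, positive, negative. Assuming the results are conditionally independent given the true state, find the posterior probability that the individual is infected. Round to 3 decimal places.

Posterior P(H) ≈ 0.023

With H the event that the individual is infected, the joint likelihood of the observed sequence is P(data|H) = 0.133·0.867·0.133 = 0.015336 and P(data|¬H) = 0.877·0.123·0.877 = 0.094603.
Bayes: P(H|data) = 0.126·0.015336 / (0.126·0.015336 + 0.874·0.094603) = 0.0019324/0.084615 = 0.0228.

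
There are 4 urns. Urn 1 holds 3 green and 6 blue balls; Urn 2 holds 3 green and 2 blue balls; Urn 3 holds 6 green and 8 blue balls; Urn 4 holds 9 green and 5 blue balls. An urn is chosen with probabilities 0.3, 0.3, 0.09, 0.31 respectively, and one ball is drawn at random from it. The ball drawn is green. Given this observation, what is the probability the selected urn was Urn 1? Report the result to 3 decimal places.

Tabulate prior·likelihood by source: [1] prior 0.3, lik 0.3333, product 0.1000; [2] prior 0.3, lik 0.6, product 0.1800; [3] prior 0.09, lik 0.4286, product 0.03857; [4] prior 0.31, lik 0.6429, product 0.1993.
Normalizing constant = 0.51786; the posterior for Urn 1 is its product over the sum, 0.1000/0.51786 = 0.193.

Posterior probability ≈ 0.193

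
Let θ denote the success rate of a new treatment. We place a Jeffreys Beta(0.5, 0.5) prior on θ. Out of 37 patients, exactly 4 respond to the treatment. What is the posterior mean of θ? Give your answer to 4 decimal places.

Posterior mean ≈ 0.1184

Observing 4 successes and 33 failures updates Beta(0.5, 0.5) by adding the success and failure counts to the two shape parameters: α = 0.5+4 = 4.5, β = 0.5+33 = 33.5.
Posterior mean = α/(α+β) = 4.5/38 = 0.1184.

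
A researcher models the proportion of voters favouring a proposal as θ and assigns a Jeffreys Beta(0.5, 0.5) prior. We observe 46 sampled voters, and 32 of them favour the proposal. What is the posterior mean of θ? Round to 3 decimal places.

Posterior mean ≈ 0.691

The binomial likelihood is conjugate to the Beta prior: with 32 successes and 14 failures, the posterior is Beta(0.5+32, 0.5+14) = Beta(32.5, 14.5).
Posterior mean = α/(α+β) = 32.5/47 = 0.691.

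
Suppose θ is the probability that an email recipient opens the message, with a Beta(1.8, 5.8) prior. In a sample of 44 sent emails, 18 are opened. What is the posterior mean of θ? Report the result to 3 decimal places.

Posterior mean ≈ 0.384

The binomial likelihood is conjugate to the Beta prior: with 18 successes and 26 failures, the posterior is Beta(1.8+18, 5.8+26) = Beta(19.8, 31.8).
Posterior mean = α/(α+β) = 19.8/51.6 = 0.384.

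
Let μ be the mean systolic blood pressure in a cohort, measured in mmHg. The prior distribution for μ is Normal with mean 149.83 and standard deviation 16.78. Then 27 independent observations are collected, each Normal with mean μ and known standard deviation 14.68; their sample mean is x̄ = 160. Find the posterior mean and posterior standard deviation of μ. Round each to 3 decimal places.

With known σ, the Normal prior is conjugate. Weight on the data is w = (n/σ²)/(n/σ² + 1/τ₀²) = 0.125289/(0.125289+0.00355153) = 0.97243.
Posterior mean = w·x̄ + (1−w)·μ₀ = 0.97243·160 + 0.027565·149.83 = 159.720. Posterior variance = 1/(0.125289+0.00355153) = 7.76155, so SD = 2.786.

Posterior mean ≈ 159.720; posterior SD ≈ 2.786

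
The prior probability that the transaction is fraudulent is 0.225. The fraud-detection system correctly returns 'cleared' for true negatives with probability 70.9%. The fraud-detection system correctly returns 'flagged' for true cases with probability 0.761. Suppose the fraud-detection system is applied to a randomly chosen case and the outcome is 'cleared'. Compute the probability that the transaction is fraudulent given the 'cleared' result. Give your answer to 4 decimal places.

P(H | E) ≈ 0.0891

Write H for 'the transaction is fraudulent'. Prior odds H:¬H = 0.225/0.775 = 0.29032. For the 'cleared' outcome, the likelihood ratio is 0.239/0.709 = 0.33709.
Posterior odds = 0.29032 × 0.33709 = 0.097866, so P(H|E) = 0.097866/(1+0.097866) = 0.0891.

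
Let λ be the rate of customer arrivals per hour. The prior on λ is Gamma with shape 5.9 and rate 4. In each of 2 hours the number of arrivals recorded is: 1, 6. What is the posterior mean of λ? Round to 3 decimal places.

Posterior mean ≈ 2.150

The Poisson likelihood adds the total count to the shape and the number of exposure periods to the rate. Here ∑xᵢ = 7 and n = 2, so shape 5.9→12.9 and rate 4→6.
E[λ | data] = 12.9/6 = 2.150.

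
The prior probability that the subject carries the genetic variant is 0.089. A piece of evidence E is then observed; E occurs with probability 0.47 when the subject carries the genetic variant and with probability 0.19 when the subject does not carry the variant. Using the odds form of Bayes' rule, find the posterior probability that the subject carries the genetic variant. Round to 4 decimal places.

Posterior probability ≈ 0.1946

Prior odds = 0.089/(1−0.089) = 0.097695.
Likelihood ratio for E = 0.47/0.19 = 2.4737.
Posterior odds = prior odds × LR = 0.24167.
Posterior probability = odds/(1+odds) = 0.24167/1.2417 = 0.1946.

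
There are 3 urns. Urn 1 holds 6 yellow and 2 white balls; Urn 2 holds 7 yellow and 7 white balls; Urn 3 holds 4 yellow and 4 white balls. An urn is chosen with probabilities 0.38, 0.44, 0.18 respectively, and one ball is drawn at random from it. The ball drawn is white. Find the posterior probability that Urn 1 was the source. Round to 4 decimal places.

Posterior probability ≈ 0.2346

Tabulate prior·likelihood by source: [1] prior 0.38, lik 0.25, product 0.09500; [2] prior 0.44, lik 0.5, product 0.2200; [3] prior 0.18, lik 0.5, product 0.09000.
Normalizing constant = 0.40500; the posterior for Urn 1 is its product over the sum, 0.09500/0.40500 = 0.2346.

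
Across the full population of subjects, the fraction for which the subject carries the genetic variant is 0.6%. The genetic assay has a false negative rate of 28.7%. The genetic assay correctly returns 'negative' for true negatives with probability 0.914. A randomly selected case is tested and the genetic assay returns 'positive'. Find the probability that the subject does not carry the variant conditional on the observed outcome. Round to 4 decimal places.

P(¬H | E) ≈ 0.9523

Let H be the event that the subject carries the genetic variant. P(H) = 0.006, so P(¬H) = 0.994. With E the 'positive' result, P(E|H) = 0.713 and P(E|¬H) = 0.086.
P(E) = 0.713·0.006 + 0.086·0.994 = 0.0042780 + 0.085484 = 0.089762.
By Bayes' theorem, P(H|E) = 0.0042780 / 0.089762 = 0.0477. Hence P(¬H|E) = 1 − 0.0477 = 0.9523.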